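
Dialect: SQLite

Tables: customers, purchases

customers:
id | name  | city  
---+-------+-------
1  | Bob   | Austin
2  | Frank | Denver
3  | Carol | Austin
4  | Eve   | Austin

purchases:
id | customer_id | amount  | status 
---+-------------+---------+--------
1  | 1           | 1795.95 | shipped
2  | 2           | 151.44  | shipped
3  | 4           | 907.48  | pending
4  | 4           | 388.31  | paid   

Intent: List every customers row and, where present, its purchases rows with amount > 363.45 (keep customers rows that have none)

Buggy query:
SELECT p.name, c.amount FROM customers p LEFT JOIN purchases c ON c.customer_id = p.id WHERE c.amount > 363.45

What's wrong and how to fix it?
Bug: A WHERE condition on the right-hand table after LEFT JOIN drops unmatched parents

Fix: Move the right-table condition into the ON clause so unmatched parents are kept

Corrected query:
SELECT p.name, c.amount FROM customers p LEFT JOIN purchases c ON c.customer_id = p.id AND c.amount > 363.45

Result:
name  | amount 
------+--------
Bob   | 1795.95
Frank | NULL   
Carol | NULL   
Eve   | 388.31 
Eve   | 907.48 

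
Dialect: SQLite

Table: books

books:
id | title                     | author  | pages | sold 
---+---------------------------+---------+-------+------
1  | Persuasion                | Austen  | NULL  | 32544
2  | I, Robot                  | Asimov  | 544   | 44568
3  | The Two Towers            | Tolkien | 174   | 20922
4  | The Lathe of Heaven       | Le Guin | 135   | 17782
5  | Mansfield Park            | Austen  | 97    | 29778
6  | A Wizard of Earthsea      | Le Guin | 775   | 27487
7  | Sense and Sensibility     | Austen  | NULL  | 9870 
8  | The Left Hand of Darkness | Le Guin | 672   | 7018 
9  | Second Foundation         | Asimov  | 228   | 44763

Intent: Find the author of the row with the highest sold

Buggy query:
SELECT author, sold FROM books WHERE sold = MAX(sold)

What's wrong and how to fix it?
Bug: MAX(sold) is an aggregate and cannot be used directly in WHERE

Fix: Use a subquery: WHERE sold = (SELECT MAX(sold) FROM books)

Corrected query:
SELECT author, sold FROM books WHERE sold = (SELECT MAX(sold) FROM books)

Result:
author | sold 
-------+------
Asimov | 44763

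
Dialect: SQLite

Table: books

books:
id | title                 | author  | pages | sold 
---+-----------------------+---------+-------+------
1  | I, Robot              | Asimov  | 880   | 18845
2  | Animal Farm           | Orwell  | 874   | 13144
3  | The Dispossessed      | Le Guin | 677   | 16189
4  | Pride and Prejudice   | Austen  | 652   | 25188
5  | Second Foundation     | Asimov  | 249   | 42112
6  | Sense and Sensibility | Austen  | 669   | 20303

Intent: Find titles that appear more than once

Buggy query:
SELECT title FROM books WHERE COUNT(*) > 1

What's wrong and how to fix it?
Bug: WHERE can't reference COUNT(*); aggregates are computed after WHERE

Fix: GROUP BY title, then filter groups with HAVING COUNT(*) > 1

Corrected query:
SELECT title FROM books GROUP BY title HAVING COUNT(*) > 1

Result:
(no rows)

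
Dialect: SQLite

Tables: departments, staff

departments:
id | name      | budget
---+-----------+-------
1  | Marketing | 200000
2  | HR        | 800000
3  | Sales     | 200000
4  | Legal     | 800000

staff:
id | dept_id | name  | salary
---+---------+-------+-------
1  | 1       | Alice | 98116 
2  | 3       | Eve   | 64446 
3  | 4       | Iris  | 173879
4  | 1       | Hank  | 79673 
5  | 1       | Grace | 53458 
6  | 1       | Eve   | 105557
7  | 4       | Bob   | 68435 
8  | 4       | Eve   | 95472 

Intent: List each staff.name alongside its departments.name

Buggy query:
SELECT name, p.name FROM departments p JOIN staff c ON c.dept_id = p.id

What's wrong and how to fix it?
Bug: Both tables have a 'name' column; the unqualified reference is ambiguous

Fix: Qualify the column with its table alias (c.name)

Corrected query:
SELECT c.name, p.name FROM departments p JOIN staff c ON c.dept_id = p.id

Result:
name  | name     
------+----------
Alice | Marketing
Eve   | Sales    
Iris  | Legal    
Hank  | Marketing
Grace | Marketing
Eve   | Marketing
Bob   | Legal    
Eve   | Legal    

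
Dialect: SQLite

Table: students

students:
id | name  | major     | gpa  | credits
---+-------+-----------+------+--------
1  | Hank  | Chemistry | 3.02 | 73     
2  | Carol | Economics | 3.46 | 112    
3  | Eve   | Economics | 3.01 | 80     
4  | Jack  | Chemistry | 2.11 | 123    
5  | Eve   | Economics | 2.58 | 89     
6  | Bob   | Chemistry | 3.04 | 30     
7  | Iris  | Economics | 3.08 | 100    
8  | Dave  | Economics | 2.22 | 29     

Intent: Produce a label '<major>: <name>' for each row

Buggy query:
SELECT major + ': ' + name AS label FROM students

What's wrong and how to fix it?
Bug: SQLite uses || for string concatenation; + coerces text to numbers (yielding 0)

Fix: Use the || operator for string concatenation

Corrected query:
SELECT major || ': ' || name AS label FROM students

Result:
label           
----------------
Chemistry: Hank 
Economics: Carol
Economics: Eve  
Chemistry: Jack 
Economics: Eve  
Chemistry: Bob  
Economics: Iris 
Economics: Dave 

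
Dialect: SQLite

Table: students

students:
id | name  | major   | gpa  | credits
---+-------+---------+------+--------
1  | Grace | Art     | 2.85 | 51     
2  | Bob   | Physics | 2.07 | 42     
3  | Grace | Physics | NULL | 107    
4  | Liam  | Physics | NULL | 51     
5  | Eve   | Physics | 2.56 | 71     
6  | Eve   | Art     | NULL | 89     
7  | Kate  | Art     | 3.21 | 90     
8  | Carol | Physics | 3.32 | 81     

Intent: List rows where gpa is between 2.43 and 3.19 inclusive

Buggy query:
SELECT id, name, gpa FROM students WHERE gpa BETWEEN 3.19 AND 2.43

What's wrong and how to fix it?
Bug: The bounds are reversed; BETWEEN a AND b requires a <= b to match anything

Fix: Write BETWEEN 2.43 AND 3.19

Corrected query:
SELECT id, name, gpa FROM students WHERE gpa BETWEEN 2.43 AND 3.19

Result:
id | name  | gpa 
---+-------+-----
1  | Grace | 2.85
5  | Eve   | 2.56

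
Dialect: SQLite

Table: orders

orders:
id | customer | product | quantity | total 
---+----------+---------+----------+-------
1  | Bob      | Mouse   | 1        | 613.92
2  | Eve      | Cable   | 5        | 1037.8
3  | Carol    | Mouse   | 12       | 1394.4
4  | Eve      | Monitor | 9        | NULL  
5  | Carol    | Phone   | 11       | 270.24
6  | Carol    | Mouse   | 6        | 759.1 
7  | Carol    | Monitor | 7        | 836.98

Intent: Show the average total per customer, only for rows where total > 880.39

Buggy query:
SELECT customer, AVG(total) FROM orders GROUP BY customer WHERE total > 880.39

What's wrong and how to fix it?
Bug: Row-level WHERE must come before GROUP BY in the clause order

Fix: Place WHERE between FROM and GROUP BY

Corrected query:
SELECT customer, AVG(total) FROM orders WHERE total > 880.39 GROUP BY customer

Result:
customer | AVG(total)
---------+-----------
Carol    | 1394.4    
Eve      | 1037.8    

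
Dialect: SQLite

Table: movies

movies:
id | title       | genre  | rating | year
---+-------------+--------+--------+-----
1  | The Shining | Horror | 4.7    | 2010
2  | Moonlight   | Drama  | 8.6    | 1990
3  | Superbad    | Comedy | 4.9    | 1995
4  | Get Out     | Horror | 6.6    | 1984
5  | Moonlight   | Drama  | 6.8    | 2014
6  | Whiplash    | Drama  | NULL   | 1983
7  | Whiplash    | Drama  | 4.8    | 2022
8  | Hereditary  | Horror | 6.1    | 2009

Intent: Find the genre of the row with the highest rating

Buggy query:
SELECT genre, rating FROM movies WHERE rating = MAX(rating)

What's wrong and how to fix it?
Bug: WHERE is evaluated per row; an aggregate over the whole table isn't defined there

Fix: Wrap MAX in a scalar subquery so WHERE compares against a single value

Corrected query:
SELECT genre, rating FROM movies WHERE rating = (SELECT MAX(rating) FROM movies)

Result:
genre | rating
------+-------
Drama | 8.6   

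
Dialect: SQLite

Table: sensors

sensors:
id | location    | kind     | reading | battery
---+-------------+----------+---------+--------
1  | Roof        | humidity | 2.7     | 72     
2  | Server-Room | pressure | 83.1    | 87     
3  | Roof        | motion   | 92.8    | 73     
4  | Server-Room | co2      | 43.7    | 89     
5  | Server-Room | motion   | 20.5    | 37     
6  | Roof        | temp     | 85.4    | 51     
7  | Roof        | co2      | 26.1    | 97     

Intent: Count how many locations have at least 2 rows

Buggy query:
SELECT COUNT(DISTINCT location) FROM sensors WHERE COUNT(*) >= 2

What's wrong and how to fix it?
Bug: WHERE filters individual rows, not groups, so a group-level COUNT is invalid there

Fix: Group first with HAVING COUNT(*) >= 2, then COUNT the resulting groups

Corrected query:
SELECT COUNT(*) FROM (SELECT location FROM sensors GROUP BY location HAVING COUNT(*) >= 2)

Result:
COUNT(*)
--------
2       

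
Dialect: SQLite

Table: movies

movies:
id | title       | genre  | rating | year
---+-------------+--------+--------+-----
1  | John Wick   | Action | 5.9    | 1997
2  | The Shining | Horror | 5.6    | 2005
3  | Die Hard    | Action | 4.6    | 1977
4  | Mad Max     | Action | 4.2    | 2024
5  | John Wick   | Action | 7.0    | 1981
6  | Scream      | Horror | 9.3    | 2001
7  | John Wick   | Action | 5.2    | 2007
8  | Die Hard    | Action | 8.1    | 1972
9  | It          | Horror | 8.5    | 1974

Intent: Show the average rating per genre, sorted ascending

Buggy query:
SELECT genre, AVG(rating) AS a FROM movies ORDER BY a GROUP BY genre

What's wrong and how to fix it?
Bug: GROUP BY must precede ORDER BY

Fix: Move ORDER BY to the end, after GROUP BY

Corrected query:
SELECT genre, AVG(rating) AS a FROM movies GROUP BY genre ORDER BY a

Result:
genre  | a       
-------+---------
Action | 5.833333
Horror | 7.8     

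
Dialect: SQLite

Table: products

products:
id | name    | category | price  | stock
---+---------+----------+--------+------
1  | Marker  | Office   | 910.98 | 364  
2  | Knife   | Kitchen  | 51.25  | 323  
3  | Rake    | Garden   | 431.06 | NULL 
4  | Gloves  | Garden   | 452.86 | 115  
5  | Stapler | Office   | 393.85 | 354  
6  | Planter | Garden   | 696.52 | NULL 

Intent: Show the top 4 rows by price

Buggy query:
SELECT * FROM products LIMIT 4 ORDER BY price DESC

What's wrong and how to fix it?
Bug: ORDER BY cannot follow LIMIT; LIMIT is the final clause

Fix: Sort with ORDER BY, then apply LIMIT

Corrected query:
SELECT * FROM products ORDER BY price DESC LIMIT 4

Result:
id | name    | category | price  | stock
---+---------+----------+--------+------
1  | Marker  | Office   | 910.98 | 364  
6  | Planter | Garden   | 696.52 | NULL 
4  | Gloves  | Garden   | 452.86 | 115  
3  | Rake    | Garden   | 431.06 | NULL 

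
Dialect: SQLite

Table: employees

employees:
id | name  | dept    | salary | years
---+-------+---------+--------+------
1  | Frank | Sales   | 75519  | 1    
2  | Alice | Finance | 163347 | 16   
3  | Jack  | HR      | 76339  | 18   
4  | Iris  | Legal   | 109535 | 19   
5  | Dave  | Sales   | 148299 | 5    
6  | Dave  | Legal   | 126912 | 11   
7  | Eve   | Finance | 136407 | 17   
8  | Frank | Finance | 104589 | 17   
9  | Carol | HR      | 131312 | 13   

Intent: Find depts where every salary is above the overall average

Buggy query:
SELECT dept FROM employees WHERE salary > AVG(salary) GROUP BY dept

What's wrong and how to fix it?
Bug: AVG() is an aggregate; it can't sit directly in WHERE

Fix: Use a subquery for AVG and a HAVING MIN(...) filter so the condition holds for every row in the group

Corrected query:
SELECT dept FROM employees GROUP BY dept HAVING MIN(salary) > (SELECT AVG(salary) FROM employees)

Result:
(no rows)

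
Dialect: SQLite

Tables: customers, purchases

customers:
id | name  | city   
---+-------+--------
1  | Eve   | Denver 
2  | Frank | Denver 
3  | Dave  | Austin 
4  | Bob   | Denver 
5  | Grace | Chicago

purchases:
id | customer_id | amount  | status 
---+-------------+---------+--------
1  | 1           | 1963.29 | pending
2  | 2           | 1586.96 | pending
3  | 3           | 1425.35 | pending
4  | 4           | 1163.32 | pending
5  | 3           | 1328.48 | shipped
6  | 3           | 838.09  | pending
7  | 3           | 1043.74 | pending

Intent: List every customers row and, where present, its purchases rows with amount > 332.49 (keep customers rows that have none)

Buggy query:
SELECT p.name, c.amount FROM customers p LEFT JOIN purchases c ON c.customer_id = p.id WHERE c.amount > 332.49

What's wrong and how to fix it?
Bug: A WHERE condition on the right-hand table after LEFT JOIN drops unmatched parents

Fix: Move the right-table condition into the ON clause so unmatched parents are kept

Corrected query:
SELECT p.name, c.amount FROM customers p LEFT JOIN purchases c ON c.customer_id = p.id AND c.amount > 332.49

Result:
name  | amount 
------+--------
Eve   | 1963.29
Frank | 1586.96
Dave  | 838.09 
Dave  | 1043.74
Dave  | 1328.48
Dave  | 1425.35
Bob   | 1163.32
Grace | NULL   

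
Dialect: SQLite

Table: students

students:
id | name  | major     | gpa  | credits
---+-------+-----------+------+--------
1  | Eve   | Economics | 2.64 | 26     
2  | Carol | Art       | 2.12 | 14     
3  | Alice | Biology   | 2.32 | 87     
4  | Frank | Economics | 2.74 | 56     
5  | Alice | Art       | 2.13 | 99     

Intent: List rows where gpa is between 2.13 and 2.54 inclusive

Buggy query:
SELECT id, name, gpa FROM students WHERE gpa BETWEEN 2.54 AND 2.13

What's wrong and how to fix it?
Bug: The bounds are reversed; BETWEEN a AND b requires a <= b to match anything

Fix: Write BETWEEN 2.13 AND 2.54

Corrected query:
SELECT id, name, gpa FROM students WHERE gpa BETWEEN 2.13 AND 2.54

Result:
id | name  | gpa 
---+-------+-----
3  | Alice | 2.32
5  | Alice | 2.13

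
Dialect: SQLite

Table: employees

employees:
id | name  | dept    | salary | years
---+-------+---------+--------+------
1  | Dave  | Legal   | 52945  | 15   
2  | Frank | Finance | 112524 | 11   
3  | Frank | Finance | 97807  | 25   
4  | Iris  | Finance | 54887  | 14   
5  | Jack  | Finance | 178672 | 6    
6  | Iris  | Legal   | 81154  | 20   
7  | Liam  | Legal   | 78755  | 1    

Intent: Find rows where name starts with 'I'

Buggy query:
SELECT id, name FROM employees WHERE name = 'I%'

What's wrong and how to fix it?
Bug: Wildcards only work with LIKE; '=' treats '%' as a literal character

Fix: Use LIKE for wildcard pattern matching

Corrected query:
SELECT id, name FROM employees WHERE name LIKE 'I%'

Result:
id | name
---+-----
4  | Iris
6  | Iris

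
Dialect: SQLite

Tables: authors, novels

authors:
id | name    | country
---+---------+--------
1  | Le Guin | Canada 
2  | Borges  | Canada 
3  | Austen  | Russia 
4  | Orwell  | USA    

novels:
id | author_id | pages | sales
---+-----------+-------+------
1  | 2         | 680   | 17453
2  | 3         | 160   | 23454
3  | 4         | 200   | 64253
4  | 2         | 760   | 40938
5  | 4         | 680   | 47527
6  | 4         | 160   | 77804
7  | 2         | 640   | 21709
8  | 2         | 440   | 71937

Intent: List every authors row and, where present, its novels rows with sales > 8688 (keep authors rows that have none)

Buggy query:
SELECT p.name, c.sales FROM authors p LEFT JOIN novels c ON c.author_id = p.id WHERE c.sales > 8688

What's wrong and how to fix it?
Bug: Filtering c.sales in WHERE discards the NULL rows produced by LEFT JOIN, turning it into an inner join

Fix: Put 'c.sales > 8688' in the JOIN's ON clause instead of WHERE

Corrected query:
SELECT p.name, c.sales FROM authors p LEFT JOIN novels c ON c.author_id = p.id AND c.sales > 8688

Result:
name    | sales
--------+------
Le Guin | NULL 
Borges  | 17453
Borges  | 21709
Borges  | 40938
Borges  | 71937
Austen  | 23454
Orwell  | 47527
Orwell  | 64253
Orwell  | 77804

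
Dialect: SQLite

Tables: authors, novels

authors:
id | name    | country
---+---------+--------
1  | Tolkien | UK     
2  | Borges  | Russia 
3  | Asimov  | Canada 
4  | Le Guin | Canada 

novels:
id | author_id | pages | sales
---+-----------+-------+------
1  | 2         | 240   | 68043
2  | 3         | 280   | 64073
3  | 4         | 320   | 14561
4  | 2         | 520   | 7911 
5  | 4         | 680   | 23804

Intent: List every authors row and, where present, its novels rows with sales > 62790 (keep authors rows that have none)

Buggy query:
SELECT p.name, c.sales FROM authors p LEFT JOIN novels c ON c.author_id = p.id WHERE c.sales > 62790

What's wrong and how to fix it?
Bug: A WHERE condition on the right-hand table after LEFT JOIN drops unmatched parents

Fix: Move the right-table condition into the ON clause so unmatched parents are kept

Corrected query:
SELECT p.name, c.sales FROM authors p LEFT JOIN novels c ON c.author_id = p.id AND c.sales > 62790

Result:
name    | sales
--------+------
Tolkien | NULL 
Borges  | 68043
Asimov  | 64073
Le Guin | NULL 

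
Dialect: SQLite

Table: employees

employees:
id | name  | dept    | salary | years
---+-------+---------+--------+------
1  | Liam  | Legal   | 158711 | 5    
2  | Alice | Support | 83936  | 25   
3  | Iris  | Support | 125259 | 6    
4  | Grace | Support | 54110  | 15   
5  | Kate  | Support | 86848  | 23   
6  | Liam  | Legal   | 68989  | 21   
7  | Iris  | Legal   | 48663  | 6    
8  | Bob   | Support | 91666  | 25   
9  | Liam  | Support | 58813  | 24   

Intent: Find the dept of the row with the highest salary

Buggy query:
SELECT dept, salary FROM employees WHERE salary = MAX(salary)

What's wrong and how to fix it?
Bug: WHERE is evaluated per row; an aggregate over the whole table isn't defined there

Fix: Use a subquery: WHERE salary = (SELECT MAX(salary) FROM employees)

Corrected query:
SELECT dept, salary FROM employees WHERE salary = (SELECT MAX(salary) FROM employees)

Result:
dept  | salary
------+-------
Legal | 158711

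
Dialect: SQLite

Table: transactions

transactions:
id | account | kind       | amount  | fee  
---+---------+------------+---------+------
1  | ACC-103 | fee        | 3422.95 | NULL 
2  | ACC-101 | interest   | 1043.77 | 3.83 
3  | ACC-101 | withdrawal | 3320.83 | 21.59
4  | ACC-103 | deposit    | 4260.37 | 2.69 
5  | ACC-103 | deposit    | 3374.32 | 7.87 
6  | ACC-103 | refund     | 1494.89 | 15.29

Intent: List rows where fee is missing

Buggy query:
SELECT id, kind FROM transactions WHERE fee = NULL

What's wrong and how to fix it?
Bug: Comparing to NULL with '=' never matches; NULL = NULL is unknown, not true

Fix: Replace '= NULL' with 'IS NULL'

Corrected query:
SELECT id, kind FROM transactions WHERE fee IS NULL

Result:
id | kind
---+-----
1  | fee 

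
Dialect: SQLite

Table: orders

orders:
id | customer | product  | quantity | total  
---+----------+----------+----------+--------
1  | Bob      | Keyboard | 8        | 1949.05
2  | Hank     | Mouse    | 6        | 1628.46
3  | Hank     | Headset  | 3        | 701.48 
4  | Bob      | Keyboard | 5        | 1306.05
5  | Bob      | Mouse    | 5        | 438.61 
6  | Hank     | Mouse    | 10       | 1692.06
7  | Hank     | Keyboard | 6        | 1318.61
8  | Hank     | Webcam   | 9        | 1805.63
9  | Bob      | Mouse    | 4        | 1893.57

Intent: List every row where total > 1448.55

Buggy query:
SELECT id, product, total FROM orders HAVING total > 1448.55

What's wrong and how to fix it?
Bug: HAVING filters the output of aggregation, but this query has no GROUP BY and no aggregate functions, so SQLite rejects it (HAVING clause on a non-aggregate query); the condition here is per row

Fix: Use WHERE for row-level filtering

Corrected query:
SELECT id, product, total FROM orders WHERE total > 1448.55

Result:
id | product  | total  
---+----------+--------
1  | Keyboard | 1949.05
2  | Mouse    | 1628.46
6  | Mouse    | 1692.06
8  | Webcam   | 1805.63
9  | Mouse    | 1893.57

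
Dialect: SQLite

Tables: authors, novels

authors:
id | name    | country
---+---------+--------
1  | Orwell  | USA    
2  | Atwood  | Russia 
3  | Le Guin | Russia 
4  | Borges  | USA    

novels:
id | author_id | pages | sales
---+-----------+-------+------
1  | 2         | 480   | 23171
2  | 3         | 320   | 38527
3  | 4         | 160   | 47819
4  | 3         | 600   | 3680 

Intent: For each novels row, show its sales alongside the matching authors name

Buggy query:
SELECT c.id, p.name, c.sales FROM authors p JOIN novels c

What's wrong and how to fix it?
Bug: JOIN with no ON clause produces a cartesian product; every novels row pairs with every authors row

Fix: Specify the join condition linking the foreign key to the parent id

Corrected query:
SELECT c.id, p.name, c.sales FROM authors p JOIN novels c ON c.author_id = p.id

Result:
id | name    | sales
---+---------+------
1  | Atwood  | 23171
2  | Le Guin | 38527
3  | Borges  | 47819
4  | Le Guin | 3680 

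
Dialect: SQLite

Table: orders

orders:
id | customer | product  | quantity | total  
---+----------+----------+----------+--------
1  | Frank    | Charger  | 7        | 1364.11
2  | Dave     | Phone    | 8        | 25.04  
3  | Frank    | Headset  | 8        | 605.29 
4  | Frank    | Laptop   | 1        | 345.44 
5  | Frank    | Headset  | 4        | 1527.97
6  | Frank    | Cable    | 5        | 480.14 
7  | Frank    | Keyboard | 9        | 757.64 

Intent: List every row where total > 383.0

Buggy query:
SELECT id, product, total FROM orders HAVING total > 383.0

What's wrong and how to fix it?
Bug: HAVING filters the output of aggregation, but this query has no GROUP BY and no aggregate functions, so SQLite rejects it (HAVING clause on a non-aggregate query); the condition here is per row

Fix: Use WHERE for row-level filtering

Corrected query:
SELECT id, product, total FROM orders WHERE total > 383.0

Result:
id | product  | total  
---+----------+--------
1  | Charger  | 1364.11
3  | Headset  | 605.29 
5  | Headset  | 1527.97
6  | Cable    | 480.14 
7  | Keyboard | 757.64 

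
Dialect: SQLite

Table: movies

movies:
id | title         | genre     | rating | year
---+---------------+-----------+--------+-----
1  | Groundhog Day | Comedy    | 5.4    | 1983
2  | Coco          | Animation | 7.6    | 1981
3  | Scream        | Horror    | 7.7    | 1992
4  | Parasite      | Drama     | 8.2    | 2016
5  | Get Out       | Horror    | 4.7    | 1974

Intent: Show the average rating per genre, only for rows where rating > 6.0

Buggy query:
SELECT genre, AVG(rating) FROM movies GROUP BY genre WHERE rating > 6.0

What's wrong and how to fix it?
Bug: WHERE cannot follow GROUP BY

Fix: Move the WHERE clause before GROUP BY

Corrected query:
SELECT genre, AVG(rating) FROM movies WHERE rating > 6.0 GROUP BY genre

Result:
genre     | AVG(rating)
----------+------------
Animation | 7.6        
Drama     | 8.2        
Horror    | 7.7        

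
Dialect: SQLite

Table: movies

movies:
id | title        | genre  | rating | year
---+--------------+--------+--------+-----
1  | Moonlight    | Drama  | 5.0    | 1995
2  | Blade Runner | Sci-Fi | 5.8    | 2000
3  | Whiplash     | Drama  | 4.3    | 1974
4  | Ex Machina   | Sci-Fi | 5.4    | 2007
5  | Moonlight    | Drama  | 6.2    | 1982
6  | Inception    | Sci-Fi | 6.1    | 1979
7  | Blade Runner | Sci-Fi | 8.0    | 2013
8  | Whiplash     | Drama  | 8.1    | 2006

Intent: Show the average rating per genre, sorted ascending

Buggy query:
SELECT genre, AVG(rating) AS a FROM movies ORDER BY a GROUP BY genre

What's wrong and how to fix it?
Bug: GROUP BY must precede ORDER BY

Fix: Reorder: SELECT … FROM … GROUP BY … ORDER BY …

Corrected query:
SELECT genre, AVG(rating) AS a FROM movies GROUP BY genre ORDER BY a

Result:
genre  | a    
-------+------
Drama  | 5.9  
Sci-Fi | 6.325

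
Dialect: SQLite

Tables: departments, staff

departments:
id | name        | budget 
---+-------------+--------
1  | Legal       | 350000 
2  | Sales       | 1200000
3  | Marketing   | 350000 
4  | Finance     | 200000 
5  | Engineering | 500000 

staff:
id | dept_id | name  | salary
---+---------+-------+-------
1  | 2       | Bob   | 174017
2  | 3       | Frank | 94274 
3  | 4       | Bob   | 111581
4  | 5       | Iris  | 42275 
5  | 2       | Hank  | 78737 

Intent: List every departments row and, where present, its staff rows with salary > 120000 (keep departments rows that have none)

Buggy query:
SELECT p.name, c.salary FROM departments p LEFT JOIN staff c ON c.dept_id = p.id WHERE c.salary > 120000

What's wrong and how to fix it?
Bug: Filtering c.salary in WHERE discards the NULL rows produced by LEFT JOIN, turning it into an inner join

Fix: Put 'c.salary > 120000' in the JOIN's ON clause instead of WHERE

Corrected query:
SELECT p.name, c.salary FROM departments p LEFT JOIN staff c ON c.dept_id = p.id AND c.salary > 120000

Result:
name        | salary
------------+-------
Legal       | NULL  
Sales       | 174017
Marketing   | NULL  
Finance     | NULL  
Engineering | NULL  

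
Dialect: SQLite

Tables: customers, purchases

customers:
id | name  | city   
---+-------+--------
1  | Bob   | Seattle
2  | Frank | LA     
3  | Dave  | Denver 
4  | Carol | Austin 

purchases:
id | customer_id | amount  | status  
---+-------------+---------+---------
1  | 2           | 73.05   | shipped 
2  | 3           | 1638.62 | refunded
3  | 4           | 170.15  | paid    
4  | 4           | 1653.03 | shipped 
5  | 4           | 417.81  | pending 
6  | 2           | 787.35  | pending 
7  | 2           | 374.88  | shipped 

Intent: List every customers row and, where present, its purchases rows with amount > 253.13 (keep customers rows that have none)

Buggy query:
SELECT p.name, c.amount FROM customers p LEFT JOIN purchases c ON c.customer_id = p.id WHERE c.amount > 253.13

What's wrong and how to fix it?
Bug: Filtering c.amount in WHERE discards the NULL rows produced by LEFT JOIN, turning it into an inner join

Fix: Put 'c.amount > 253.13' in the JOIN's ON clause instead of WHERE

Corrected query:
SELECT p.name, c.amount FROM customers p LEFT JOIN purchases c ON c.customer_id = p.id AND c.amount > 253.13

Result:
name  | amount 
------+--------
Bob   | NULL   
Frank | 374.88 
Frank | 787.35 
Dave  | 1638.62
Carol | 417.81 
Carol | 1653.03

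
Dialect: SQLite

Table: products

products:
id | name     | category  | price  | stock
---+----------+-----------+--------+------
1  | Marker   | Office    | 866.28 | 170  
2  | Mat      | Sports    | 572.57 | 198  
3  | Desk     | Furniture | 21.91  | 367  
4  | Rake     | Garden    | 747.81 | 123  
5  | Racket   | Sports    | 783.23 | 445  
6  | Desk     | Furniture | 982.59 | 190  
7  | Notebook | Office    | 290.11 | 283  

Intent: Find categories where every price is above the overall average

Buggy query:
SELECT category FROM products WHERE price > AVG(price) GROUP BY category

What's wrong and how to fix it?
Bug: WHERE evaluates per row before aggregation, so AVG() is unavailable

Fix: Compute the overall average in a scalar subquery and compare each group's MIN against it in HAVING

Corrected query:
SELECT category FROM products GROUP BY category HAVING MIN(price) > (SELECT AVG(price) FROM products)

Result:
category
--------
Garden  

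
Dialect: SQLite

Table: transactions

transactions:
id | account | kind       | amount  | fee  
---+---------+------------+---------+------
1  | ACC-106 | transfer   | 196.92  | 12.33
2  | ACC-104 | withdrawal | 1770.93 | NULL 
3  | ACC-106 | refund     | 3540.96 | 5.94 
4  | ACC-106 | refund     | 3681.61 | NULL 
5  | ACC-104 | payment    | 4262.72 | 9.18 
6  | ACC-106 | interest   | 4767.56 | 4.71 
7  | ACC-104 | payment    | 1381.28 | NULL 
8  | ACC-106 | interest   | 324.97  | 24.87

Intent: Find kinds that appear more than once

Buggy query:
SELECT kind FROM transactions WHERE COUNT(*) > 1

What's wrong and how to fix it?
Bug: WHERE can't reference COUNT(*); aggregates are computed after WHERE

Fix: Group first, then use HAVING for the count condition

Corrected query:
SELECT kind FROM transactions GROUP BY kind HAVING COUNT(*) > 1

Result:
kind    
--------
interest
payment 
refund  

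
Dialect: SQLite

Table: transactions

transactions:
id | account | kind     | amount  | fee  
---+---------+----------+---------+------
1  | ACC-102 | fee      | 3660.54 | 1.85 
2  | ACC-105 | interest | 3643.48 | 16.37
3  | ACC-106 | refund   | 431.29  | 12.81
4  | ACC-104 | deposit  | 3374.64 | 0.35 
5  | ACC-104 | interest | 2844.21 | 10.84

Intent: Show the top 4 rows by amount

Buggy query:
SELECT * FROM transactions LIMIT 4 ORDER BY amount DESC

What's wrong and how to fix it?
Bug: ORDER BY cannot follow LIMIT; LIMIT is the final clause

Fix: Swap the clauses: ORDER BY first, then LIMIT

Corrected query:
SELECT * FROM transactions ORDER BY amount DESC LIMIT 4

Result:
id | account | kind     | amount  | fee  
---+---------+----------+---------+------
1  | ACC-102 | fee      | 3660.54 | 1.85 
2  | ACC-105 | interest | 3643.48 | 16.37
4  | ACC-104 | deposit  | 3374.64 | 0.35 
5  | ACC-104 | interest | 2844.21 | 10.84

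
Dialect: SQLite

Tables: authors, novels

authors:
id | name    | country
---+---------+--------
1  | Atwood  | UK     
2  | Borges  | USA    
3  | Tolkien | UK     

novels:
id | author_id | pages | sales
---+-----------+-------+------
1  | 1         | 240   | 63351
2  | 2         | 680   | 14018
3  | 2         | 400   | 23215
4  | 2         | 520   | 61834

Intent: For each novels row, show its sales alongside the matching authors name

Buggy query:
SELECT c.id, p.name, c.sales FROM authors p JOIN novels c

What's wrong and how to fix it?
Bug: JOIN with no ON clause produces a cartesian product; every novels row pairs with every authors row

Fix: Add ON c.author_id = p.id to the JOIN

Corrected query:
SELECT c.id, p.name, c.sales FROM authors p JOIN novels c ON c.author_id = p.id

Result:
id | name   | sales
---+--------+------
1  | Atwood | 63351
2  | Borges | 14018
3  | Borges | 23215
4  | Borges | 61834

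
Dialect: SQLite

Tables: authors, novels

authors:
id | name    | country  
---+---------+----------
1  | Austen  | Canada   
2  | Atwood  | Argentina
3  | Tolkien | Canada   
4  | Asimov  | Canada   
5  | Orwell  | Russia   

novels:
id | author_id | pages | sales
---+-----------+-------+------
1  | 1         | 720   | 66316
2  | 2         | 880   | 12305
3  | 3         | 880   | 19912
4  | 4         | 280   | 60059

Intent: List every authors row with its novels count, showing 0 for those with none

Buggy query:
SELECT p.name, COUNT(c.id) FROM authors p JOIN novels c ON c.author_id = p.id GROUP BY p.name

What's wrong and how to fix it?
Bug: An inner join excludes parents with zero children

Fix: Use LEFT JOIN so parents without children still appear (COUNT(c.id) gives 0)

Corrected query:
SELECT p.name, COUNT(c.id) FROM authors p LEFT JOIN novels c ON c.author_id = p.id GROUP BY p.name

Result:
name    | COUNT(c.id)
--------+------------
Asimov  | 1          
Atwood  | 1          
Austen  | 1          
Orwell  | 0          
Tolkien | 1          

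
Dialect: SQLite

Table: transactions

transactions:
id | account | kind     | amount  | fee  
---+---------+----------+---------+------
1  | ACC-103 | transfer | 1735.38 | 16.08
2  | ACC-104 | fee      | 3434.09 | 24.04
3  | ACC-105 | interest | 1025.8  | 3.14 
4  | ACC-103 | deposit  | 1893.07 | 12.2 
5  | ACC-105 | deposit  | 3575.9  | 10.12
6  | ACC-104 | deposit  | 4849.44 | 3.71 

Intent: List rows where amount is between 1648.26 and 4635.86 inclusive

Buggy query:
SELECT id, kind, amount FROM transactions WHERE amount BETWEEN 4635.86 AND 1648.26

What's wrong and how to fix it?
Bug: The bounds are reversed; BETWEEN a AND b requires a <= b to match anything

Fix: Swap the bounds so the smaller value comes first

Corrected query:
SELECT id, kind, amount FROM transactions WHERE amount BETWEEN 1648.26 AND 4635.86

Result:
id | kind     | amount 
---+----------+--------
1  | transfer | 1735.38
2  | fee      | 3434.09
4  | deposit  | 1893.07
5  | deposit  | 3575.9 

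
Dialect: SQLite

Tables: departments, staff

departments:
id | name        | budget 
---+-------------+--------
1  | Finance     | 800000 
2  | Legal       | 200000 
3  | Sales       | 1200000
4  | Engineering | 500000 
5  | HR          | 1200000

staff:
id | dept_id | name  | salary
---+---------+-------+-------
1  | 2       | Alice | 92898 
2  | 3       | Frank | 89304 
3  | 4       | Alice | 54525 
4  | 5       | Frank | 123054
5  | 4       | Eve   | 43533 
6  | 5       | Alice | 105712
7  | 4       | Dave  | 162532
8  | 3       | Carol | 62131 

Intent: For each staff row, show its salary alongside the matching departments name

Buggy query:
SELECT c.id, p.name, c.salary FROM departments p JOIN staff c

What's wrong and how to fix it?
Bug: Missing join condition: each staff row is matched to all departments rows instead of just its own

Fix: Add ON c.dept_id = p.id to the JOIN

Corrected query:
SELECT c.id, p.name, c.salary FROM departments p JOIN staff c ON c.dept_id = p.id

Result:
id | name        | salary
---+-------------+-------
1  | Legal       | 92898 
2  | Sales       | 89304 
3  | Engineering | 54525 
4  | HR          | 123054
5  | Engineering | 43533 
6  | HR          | 105712
7  | Engineering | 162532
8  | Sales       | 62131 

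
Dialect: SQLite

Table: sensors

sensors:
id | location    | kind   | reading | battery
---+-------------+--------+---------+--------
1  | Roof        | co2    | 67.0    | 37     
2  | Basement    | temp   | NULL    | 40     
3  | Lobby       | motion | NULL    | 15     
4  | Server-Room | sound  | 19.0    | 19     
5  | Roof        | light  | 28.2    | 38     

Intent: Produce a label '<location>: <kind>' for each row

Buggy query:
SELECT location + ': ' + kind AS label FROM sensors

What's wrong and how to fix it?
Bug: SQLite uses || for string concatenation; + coerces text to numbers (yielding 0)

Fix: Use the || operator for string concatenation

Corrected query:
SELECT location || ': ' || kind AS label FROM sensors

Result:
label             
------------------
Roof: co2         
Basement: temp    
Lobby: motion     
Server-Room: sound
Roof: light       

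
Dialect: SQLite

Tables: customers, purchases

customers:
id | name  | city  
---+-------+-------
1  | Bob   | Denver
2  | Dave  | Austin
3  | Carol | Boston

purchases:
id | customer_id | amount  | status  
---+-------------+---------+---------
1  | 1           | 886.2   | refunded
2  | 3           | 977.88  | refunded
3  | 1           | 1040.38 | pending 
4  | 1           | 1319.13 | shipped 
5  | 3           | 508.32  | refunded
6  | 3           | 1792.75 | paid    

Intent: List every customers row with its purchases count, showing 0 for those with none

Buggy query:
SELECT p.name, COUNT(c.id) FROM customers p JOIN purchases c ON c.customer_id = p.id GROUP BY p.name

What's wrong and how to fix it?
Bug: INNER JOIN drops customers rows that have no matching purchases rows

Fix: Use LEFT JOIN so parents without children still appear (COUNT(c.id) gives 0)

Corrected query:
SELECT p.name, COUNT(c.id) FROM customers p LEFT JOIN purchases c ON c.customer_id = p.id GROUP BY p.name

Result:
name  | COUNT(c.id)
------+------------
Bob   | 3          
Carol | 3          
Dave  | 0          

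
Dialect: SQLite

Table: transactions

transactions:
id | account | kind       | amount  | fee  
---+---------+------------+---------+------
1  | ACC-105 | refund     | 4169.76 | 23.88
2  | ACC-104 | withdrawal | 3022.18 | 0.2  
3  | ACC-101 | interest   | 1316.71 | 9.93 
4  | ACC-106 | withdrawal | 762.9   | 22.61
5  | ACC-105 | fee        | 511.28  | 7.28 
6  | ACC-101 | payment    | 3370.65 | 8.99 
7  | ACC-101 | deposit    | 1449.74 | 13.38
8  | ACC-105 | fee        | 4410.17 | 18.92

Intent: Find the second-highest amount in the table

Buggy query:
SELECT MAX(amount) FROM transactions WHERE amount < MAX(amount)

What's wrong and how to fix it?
Bug: MAX(amount) on the right of the comparison is an aggregate-in-WHERE error

Fix: Compute the overall MAX in a subquery, then take MAX of rows below it

Corrected query:
SELECT MAX(amount) FROM transactions WHERE amount < (SELECT MAX(amount) FROM transactions)

Result:
MAX(amount)
-----------
4169.76    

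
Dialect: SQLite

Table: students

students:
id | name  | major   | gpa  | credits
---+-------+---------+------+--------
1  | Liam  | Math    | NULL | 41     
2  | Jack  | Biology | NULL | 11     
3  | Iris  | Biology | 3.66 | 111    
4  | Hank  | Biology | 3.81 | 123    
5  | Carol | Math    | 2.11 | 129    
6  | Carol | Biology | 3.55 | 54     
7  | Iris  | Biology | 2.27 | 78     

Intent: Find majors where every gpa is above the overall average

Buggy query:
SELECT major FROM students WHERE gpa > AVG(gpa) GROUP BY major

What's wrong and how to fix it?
Bug: AVG() is an aggregate; it can't sit directly in WHERE

Fix: Compute the overall average in a scalar subquery and compare each group's MIN against it in HAVING

Corrected query:
SELECT major FROM students GROUP BY major HAVING MIN(gpa) > (SELECT AVG(gpa) FROM students)

Result:
(no rows)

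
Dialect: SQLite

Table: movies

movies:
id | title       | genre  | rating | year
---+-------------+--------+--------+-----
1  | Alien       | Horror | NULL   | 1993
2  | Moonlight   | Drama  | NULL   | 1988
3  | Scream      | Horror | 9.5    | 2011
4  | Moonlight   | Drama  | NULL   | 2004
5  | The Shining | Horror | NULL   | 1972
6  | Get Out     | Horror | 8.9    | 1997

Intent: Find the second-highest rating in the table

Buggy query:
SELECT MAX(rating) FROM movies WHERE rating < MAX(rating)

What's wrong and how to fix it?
Bug: The inner MAX is an aggregate inside WHERE, which is not allowed

Fix: Put the inner MAX in a scalar subquery

Corrected query:
SELECT MAX(rating) FROM movies WHERE rating < (SELECT MAX(rating) FROM movies)

Result:
MAX(rating)
-----------
8.9        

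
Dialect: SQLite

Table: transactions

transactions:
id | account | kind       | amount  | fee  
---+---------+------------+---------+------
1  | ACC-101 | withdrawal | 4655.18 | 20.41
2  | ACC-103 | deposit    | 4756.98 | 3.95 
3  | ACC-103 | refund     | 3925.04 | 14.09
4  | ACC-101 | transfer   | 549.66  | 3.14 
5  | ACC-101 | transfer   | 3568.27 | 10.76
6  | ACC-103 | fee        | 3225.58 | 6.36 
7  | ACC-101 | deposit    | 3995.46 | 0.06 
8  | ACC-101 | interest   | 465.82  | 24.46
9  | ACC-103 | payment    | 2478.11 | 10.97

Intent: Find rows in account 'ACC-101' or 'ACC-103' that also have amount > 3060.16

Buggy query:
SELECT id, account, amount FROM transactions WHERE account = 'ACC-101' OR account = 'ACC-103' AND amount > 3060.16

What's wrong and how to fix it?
Bug: AND binds tighter than OR, so this parses as account = 'ACC-101' OR (account = 'ACC-103' AND amount > 3060.16)

Fix: Add parentheses around the OR so the AND applies to both alternatives

Corrected query:
SELECT id, account, amount FROM transactions WHERE (account = 'ACC-101' OR account = 'ACC-103') AND amount > 3060.16

Result:
id | account | amount 
---+---------+--------
1  | ACC-101 | 4655.18
2  | ACC-103 | 4756.98
3  | ACC-103 | 3925.04
5  | ACC-101 | 3568.27
6  | ACC-103 | 3225.58
7  | ACC-101 | 3995.46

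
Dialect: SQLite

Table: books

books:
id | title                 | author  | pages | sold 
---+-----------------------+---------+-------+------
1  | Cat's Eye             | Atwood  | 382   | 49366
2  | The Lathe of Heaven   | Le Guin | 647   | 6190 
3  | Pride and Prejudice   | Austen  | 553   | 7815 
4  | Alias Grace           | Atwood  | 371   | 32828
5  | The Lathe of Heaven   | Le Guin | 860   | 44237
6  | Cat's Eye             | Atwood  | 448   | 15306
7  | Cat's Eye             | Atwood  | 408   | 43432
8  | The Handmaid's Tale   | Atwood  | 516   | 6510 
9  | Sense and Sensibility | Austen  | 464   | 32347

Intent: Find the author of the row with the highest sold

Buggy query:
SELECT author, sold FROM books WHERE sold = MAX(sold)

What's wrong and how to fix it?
Bug: MAX(sold) is an aggregate and cannot be used directly in WHERE

Fix: Use a subquery: WHERE sold = (SELECT MAX(sold) FROM books)

Corrected query:
SELECT author, sold FROM books WHERE sold = (SELECT MAX(sold) FROM books)

Result:
author | sold 
-------+------
Atwood | 49366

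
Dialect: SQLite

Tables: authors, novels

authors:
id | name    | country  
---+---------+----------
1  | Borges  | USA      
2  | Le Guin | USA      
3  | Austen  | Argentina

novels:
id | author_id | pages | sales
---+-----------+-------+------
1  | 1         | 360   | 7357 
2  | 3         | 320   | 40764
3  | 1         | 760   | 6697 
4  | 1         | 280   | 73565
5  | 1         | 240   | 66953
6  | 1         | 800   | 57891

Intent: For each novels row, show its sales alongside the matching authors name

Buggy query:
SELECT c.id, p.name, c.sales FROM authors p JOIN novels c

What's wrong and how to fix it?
Bug: JOIN with no ON clause produces a cartesian product; every novels row pairs with every authors row

Fix: Add ON c.author_id = p.id to the JOIN

Corrected query:
SELECT c.id, p.name, c.sales FROM authors p JOIN novels c ON c.author_id = p.id

Result:
id | name   | sales
---+--------+------
1  | Borges | 7357 
2  | Austen | 40764
3  | Borges | 6697 
4  | Borges | 73565
5  | Borges | 66953
6  | Borges | 57891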